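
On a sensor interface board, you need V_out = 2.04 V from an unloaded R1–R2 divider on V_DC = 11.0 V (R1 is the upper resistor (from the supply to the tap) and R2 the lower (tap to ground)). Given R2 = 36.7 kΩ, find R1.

V_out/V_DC = R2/(R1+R2) = 0.1855.
So R1 = R2 · (V_DC/V_out − 1) = 36.7 × (11.0/2.04 − 1) = 36.7 × 4.392 = 161.2 kΩ.

R1 ≈ 161 kΩ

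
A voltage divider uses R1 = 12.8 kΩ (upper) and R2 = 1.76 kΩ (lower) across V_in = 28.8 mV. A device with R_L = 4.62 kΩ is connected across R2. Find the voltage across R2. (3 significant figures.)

R2 ‖ R_L = (1.76 × 4.62)/(1.76 + 4.62) = 1.274 kΩ.
Then V_out = V_in · R2'/(R1 + R2') = 28.8 × 1.274/14.07 = 2.608 mV.
(Unloaded it would be 3.48 mV; the load pulls it down.)

V_out ≈ 2.61 mV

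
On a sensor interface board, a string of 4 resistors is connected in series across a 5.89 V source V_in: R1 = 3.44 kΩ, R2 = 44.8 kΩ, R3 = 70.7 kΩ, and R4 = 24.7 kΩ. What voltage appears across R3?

Total series resistance ΣR = 3.44 + 44.8 + 70.7 + 24.7 = 143.6 kΩ.
Voltage divider: V = V_in · (70.70 / 143.6) = 5.89 × 0.4922 = 2.899 V.

V ≈ 2.90 V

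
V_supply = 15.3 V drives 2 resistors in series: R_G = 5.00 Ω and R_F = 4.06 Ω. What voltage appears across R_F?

Total series resistance ΣR = 5.00 + 4.06 = 9.060 Ω.
By the voltage-divider rule, V = 15.3 × 4.060/9.060 = 6.856 V.

V ≈ 6.86 V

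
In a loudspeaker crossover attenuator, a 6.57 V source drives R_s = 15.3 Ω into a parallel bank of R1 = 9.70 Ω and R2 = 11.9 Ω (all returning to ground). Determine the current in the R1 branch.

I ≈ 0.175 A

Combine the parallel branches: R_p = (1/9.70 + 1/11.9)⁻¹ = 5.344 Ω.
V_A = 6.57 × 5.344/20.64 = 1.701 V.
Branch current I = V_A/R1 = 1.701/9.70 = 0.1753 A.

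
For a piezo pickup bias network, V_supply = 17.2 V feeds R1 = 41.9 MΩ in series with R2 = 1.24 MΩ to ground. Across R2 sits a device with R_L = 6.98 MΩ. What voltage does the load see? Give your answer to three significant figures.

R2 ‖ R_L = (1.24 × 6.98)/(1.24 + 6.98) = 1.053 MΩ.
Now apply the divider: V_out = 17.2 × 0.02451 = 0.4216 V.

V_out ≈ 0.422 V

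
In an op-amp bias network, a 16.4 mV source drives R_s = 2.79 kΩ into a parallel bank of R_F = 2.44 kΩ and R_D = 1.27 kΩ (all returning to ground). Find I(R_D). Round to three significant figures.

I ≈ 2.98 µA

Equivalent of the parallel group: R_p = 0.8353 kΩ.
Node voltage V_A = V_in · R_p/(R_s + R_p) = 16.4 × 0.2304 = 3.779 mV.
I(R_D) = V_A / R_D = 3.779/1.27 = 2.975 µA.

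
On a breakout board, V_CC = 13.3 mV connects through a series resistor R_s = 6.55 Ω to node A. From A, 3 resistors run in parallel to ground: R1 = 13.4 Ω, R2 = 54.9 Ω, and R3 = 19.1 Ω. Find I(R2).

Parallel bank: R_p = 1/(1/13.4 + 1/54.9 + 1/19.1) = 6.887 Ω.
V_A by voltage divider: V_A = 13.3 × 6.887/(6.55 + 6.887) = 6.817 mV.
I(R2) = V_A / R2 = 6.817/54.9 = 0.1242 mA.

I ≈ 0.124 mA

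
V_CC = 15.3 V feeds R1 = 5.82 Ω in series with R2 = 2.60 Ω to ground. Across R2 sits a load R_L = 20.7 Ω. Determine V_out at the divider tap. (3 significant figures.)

V_out ≈ 4.35 V

The load sits in parallel with R2, giving an effective lower resistance R2' = R2·R_L/(R2+R_L) = 2.310 Ω.
Now apply the divider: V_out = 15.3 × 0.2841 = 4.347 V.
(Unloaded it would be 4.72 V; the load pulls it down.)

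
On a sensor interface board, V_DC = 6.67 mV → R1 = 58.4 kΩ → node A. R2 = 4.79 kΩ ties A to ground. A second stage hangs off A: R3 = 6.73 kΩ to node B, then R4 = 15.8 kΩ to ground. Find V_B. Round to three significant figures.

Node A sees R2 in parallel with the series input of stage 2, R3 + R4 = 22.53 kΩ.
Effective lower resistance at A: R2 ‖ 22.53 = 3.950 kΩ.
V_A = 6.67 × 3.950/(58.4 + 3.950) = 0.4226 mV.
Then the unloaded second divider: V_B = V_A × R4/(R3+R4) = 0.4226 × 0.7013 = 0.2963 mV.

V_B ≈ 0.296 mV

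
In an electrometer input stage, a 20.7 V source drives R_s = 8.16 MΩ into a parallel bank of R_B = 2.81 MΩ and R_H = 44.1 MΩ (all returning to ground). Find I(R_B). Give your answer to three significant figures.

Equivalent of the parallel group: R_p = 2.642 MΩ.
V_A = 20.7 × 2.642/10.80 = 5.062 V.
Branch current I = V_A/R_B = 5.062/2.81 = 1.802 µA.

I ≈ 1.80 µA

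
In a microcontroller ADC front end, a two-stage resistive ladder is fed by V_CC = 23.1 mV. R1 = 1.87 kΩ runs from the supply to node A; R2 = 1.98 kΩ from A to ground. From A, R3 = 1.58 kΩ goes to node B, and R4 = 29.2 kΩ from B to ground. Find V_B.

V_B ≈ 10.9 mV

Looking into the second stage from A: R3 + R4 = 30.78 kΩ appears in parallel with R2.
Effective lower resistance at A: R2 ‖ 30.78 = 1.860 kΩ.
V_A = 23.1 × 1.860/(1.87 + 1.860) = 11.52 mV.
Then the unloaded second divider: V_B = V_A × R4/(R3+R4) = 11.52 × 0.9487 = 10.93 mV.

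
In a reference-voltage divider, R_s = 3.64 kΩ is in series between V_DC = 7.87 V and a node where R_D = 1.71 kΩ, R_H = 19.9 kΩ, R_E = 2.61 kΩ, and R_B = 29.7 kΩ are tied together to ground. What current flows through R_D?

Parallel bank: R_p = 1/(1/1.71 + 1/19.9 + 1/2.61 + 1/29.7) = 0.9507 kΩ.
Node voltage V_A = V_DC · R_p/(R_s + R_p) = 7.87 × 0.2071 = 1.630 V.
I(R_D) = V_A / R_D = 1.630/1.71 = 0.9531 mA.
(Equivalently: I_total = 1.714 mA, then current-divider fraction G_k/ΣG = 0.5560.)

I ≈ 0.953 mA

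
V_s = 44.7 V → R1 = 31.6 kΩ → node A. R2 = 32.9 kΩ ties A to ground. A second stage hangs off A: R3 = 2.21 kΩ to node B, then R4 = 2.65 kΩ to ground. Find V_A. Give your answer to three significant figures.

Looking into the second stage from A: R3 + R4 = 4.860 kΩ appears in parallel with R2.
Effective lower resistance at A: R2 ‖ 4.860 = 4.234 kΩ.
V_A = 44.7 × 4.234/(31.6 + 4.234) = 5.282 V.

V_A ≈ 5.28 V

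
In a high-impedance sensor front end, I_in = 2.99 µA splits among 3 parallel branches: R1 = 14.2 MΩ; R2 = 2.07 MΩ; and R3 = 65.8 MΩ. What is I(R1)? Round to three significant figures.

ΣG = 1/14.2 + 1/2.07 + 1/65.8 = 0.5687.
R1 takes the fraction G_k/ΣG = 0.07042/0.5687 = 0.1238, so I = 2.99 × 0.1238 = 0.3702 µA.

I ≈ 0.370 µA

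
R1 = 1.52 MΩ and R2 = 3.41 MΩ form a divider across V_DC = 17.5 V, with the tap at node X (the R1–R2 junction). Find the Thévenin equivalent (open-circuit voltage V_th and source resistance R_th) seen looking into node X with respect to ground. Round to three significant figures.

V_th ≈ 12.1 V, R_th ≈ 1.05 MΩ

V_th is the unloaded tap voltage: V_DC · R2/(R1+R2) = 17.5 × 0.6917 = 12.10 V.
Zeroing V_DC shorts the top of R1 to ground, so R_th = R1 ‖ R2 = 1.051 MΩ.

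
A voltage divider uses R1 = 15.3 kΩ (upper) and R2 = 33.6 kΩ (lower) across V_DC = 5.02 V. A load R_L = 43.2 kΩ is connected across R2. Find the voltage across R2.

V_out ≈ 2.77 V

The load sits in parallel with R2, giving an effective lower resistance R2' = R2·R_L/(R2+R_L) = 18.90 kΩ.
Voltage divider with the loaded lower leg: V_out = 5.02 × 18.90/(15.3 + 18.90) = 5.02 × 0.5526 = 2.774 V.
(Unloaded it would be 3.45 V; the load pulls it down.)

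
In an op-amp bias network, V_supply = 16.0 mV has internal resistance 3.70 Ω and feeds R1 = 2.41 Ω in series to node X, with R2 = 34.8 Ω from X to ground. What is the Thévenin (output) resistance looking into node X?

R_th ≈ 5.20 Ω

R1' = 3.70 + 2.41 = 6.110 Ω (source resistance + R1).
Looking into X with the source shorted: R_th = R1'·R2/(R1'+R2) = 6.110 × 34.8/40.91 = 5.197 Ω.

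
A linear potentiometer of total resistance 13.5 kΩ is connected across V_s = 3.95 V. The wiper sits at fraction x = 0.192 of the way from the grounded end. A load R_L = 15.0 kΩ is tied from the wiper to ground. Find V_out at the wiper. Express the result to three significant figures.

V_out ≈ 0.665 V

Lower segment x·R_p = 2.592 kΩ; upper segment (1−x)·R_p = 10.91 kΩ.
(x·R_p) ‖ R_L = 2.210 kΩ.
Loaded-divider output: V_out = 3.95 × 0.1685 = 0.6655 V.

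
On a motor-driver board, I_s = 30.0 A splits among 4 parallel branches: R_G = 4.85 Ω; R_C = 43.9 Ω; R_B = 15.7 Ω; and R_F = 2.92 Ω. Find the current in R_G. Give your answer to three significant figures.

I ≈ 9.74 A

Total conductance ΣG = 1/4.85 + 1/43.9 + 1/15.7 + 1/2.92 = 0.6351 (units of 1/Ω).
R_G takes the fraction G_k/ΣG = 0.2062/0.6351 = 0.3246, so I = 30.0 × 0.3246 = 9.739 A.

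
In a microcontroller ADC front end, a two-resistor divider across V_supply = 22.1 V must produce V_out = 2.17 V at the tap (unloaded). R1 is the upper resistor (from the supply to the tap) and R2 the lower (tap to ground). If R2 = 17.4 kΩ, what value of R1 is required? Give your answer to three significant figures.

The divider ratio is R2/(R1+R2) = 2.17/22.1 = 0.09819.
R1 = R2·(1/k − 1) = 17.4 × 9.184 = 159.8 kΩ.

R1 ≈ 160 kΩ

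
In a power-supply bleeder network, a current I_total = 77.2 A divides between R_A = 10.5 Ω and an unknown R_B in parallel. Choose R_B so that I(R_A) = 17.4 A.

The fraction through R_A equals R_B/(R_A+R_B).
17.4/77.2 = R_B/(R_A + R_B) → R_B = R_A · (0.2254)/(1 − 0.2254) = 10.5 × 0.2910 = 3.055 Ω.

R_B ≈ 3.06 Ω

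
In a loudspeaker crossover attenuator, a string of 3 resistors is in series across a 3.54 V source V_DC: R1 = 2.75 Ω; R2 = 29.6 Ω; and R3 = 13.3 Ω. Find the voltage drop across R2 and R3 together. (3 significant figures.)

Total series resistance ΣR = 2.75 + 29.6 + 13.3 = 45.65 Ω.
R_{R2..R3} = 29.6 + 13.3 = 42.90 Ω.
Voltage divider: V = V_DC · (42.90 / 45.65) = 3.54 × 0.9398 = 3.327 V.

V ≈ 3.33 V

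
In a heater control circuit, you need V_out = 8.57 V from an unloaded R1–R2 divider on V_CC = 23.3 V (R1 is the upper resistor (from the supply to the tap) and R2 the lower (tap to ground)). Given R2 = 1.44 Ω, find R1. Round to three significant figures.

The divider ratio is R2/(R1+R2) = 8.57/23.3 = 0.3678.
Rearranging, R1 = R2·(1−k)/k = 1.44 × 1.719 = 2.475 Ω.

R1 ≈ 2.48 Ω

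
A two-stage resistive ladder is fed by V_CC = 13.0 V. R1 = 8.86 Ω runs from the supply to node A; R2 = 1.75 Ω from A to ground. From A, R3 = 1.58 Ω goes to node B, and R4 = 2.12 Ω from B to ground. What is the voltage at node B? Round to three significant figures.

V_B ≈ 0.881 V

Looking into the second stage from A: R3 + R4 = 3.700 Ω appears in parallel with R2.
R2 ‖ (R3+R4) = 1.188 Ω.
So V_A = 13.0 × 0.1182 = 1.537 V.
V_B = V_A × 0.5730 = 0.8807 V.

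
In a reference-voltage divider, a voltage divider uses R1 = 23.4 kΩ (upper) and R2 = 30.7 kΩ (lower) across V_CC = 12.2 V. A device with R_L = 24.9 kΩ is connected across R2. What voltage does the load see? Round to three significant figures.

First combine the lower leg with the load: R2 ‖ R_L = 13.75 kΩ.
Then V_out = V_CC · R2'/(R1 + R2') = 12.2 × 13.75/37.15 = 4.515 V.
(Unloaded it would be 6.92 V; the load pulls it down.)

V_out ≈ 4.52 V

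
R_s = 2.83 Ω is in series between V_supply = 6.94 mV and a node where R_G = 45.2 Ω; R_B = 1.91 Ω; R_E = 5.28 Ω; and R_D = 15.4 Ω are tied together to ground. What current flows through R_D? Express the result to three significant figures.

I ≈ 0.138 mA

Combine the parallel branches: R_p = (1/45.2 + 1/1.91 + 1/5.28 + 1/15.4)⁻¹ = 1.250 Ω.
V_A by voltage divider: V_A = 6.94 × 1.250/(2.83 + 1.250) = 2.126 mV.
Branch current I = V_A/R_D = 2.126/15.4 = 0.1381 mA.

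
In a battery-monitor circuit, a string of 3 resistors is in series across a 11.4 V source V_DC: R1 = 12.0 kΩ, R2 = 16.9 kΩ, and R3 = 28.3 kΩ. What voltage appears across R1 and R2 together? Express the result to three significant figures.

V ≈ 5.76 V

Series total: ΣR = 12.0 + 16.9 + 28.3 = 57.20 kΩ.
R_{R1..R2} = 12.0 + 16.9 = 28.90 kΩ.
By the voltage-divider rule, V = 11.4 × 28.90/57.20 = 5.760 V.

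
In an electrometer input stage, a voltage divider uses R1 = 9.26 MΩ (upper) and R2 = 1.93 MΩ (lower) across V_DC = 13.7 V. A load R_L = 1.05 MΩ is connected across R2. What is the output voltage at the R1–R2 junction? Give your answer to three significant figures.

R2 ‖ R_L = (1.93 × 1.05)/(1.93 + 1.05) = 0.6800 MΩ.
Voltage divider with the loaded lower leg: V_out = 13.7 × 0.6800/(9.26 + 0.6800) = 13.7 × 0.06841 = 0.9373 V.
(Unloaded it would be 2.36 V; the load pulls it down.)

V_out ≈ 0.937 V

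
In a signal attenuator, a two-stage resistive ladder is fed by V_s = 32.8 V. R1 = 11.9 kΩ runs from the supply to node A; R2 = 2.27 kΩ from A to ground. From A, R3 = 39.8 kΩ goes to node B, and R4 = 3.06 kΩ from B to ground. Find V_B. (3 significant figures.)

V_B ≈ 0.359 V

The second stage (R3 + R4 = 42.86 kΩ) loads node A in parallel with R2.
Effective lower resistance at A: R2 ‖ 42.86 = 2.156 kΩ.
V_A = 32.8 × 2.156/(11.9 + 2.156) = 5.031 V.
Then the unloaded second divider: V_B = V_A × R4/(R3+R4) = 5.031 × 0.07140 = 0.3592 V.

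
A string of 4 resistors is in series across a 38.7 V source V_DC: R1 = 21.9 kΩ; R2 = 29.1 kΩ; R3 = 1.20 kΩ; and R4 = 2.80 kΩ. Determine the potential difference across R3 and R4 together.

ΣR = 21.9 + 29.1 + 1.20 + 2.80 = 55.00 kΩ.
R_{R3..R4} = 1.20 + 2.80 = 4.000 kΩ.
V = V_DC · R/ΣR = 38.7 × 0.07273 = 2.815 V.

V ≈ 2.81 V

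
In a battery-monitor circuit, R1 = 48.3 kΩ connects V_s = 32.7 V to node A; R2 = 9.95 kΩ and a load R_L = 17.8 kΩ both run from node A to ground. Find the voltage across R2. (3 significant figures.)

First combine the lower leg with the load: R2 ‖ R_L = 6.382 kΩ.
Now apply the divider: V_out = 32.7 × 0.1167 = 3.817 V.

V_out ≈ 3.82 V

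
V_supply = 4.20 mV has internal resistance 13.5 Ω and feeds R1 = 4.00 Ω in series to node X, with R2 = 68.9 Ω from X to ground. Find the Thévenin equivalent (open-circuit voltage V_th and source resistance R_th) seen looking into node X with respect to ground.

R1' = 13.5 + 4.00 = 17.50 Ω (source resistance + R1).
Open-circuit (no load on X): V_th = V_supply · R2/(R1' + R2) = 4.20 × 68.9/(17.50 + 68.9) = 3.349 mV.
With V_supply suppressed (replaced by a short), R_th = R1' ‖ R2 = (17.50 × 68.9)/(17.50 + 68.9) = 13.96 Ω.

V_th ≈ 3.35 mV, R_th ≈ 14.0 Ω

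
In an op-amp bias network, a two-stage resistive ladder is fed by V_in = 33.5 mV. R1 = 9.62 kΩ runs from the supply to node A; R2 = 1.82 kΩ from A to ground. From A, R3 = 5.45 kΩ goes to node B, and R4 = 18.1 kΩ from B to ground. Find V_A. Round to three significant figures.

V_A ≈ 5.00 mV

Looking into the second stage from A: R3 + R4 = 23.55 kΩ appears in parallel with R2.
R2 ‖ (R3+R4) = 1.689 kΩ.
First divider: V_A = V_in · 1.689/(9.62 + 1.689) = 5.004 mV.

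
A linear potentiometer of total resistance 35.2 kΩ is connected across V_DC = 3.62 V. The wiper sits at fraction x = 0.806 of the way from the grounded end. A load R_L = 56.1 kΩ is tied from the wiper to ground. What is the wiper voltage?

V_out ≈ 2.66 V

The pot divides into 6.829 kΩ above the wiper and 28.37 kΩ below.
(x·R_p) ‖ R_L = 18.84 kΩ.
Loaded-divider output: V_out = 3.62 × 0.7340 = 2.657 V.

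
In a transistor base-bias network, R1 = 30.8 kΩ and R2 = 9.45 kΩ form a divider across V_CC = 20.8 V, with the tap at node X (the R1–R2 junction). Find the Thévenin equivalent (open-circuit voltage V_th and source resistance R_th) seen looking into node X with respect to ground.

V_th ≈ 4.88 V, R_th ≈ 7.23 kΩ

Open-circuit (no load on X): V_th = V_CC · R2/(R1 + R2) = 20.8 × 9.45/(30.80 + 9.45) = 4.883 V.
With V_CC suppressed (replaced by a short), R_th = R1 ‖ R2 = (30.80 × 9.45)/(30.80 + 9.45) = 7.231 kΩ.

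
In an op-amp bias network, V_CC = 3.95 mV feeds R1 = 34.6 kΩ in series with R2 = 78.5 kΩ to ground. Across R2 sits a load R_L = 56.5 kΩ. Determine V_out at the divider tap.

The load sits in parallel with R2, giving an effective lower resistance R2' = R2·R_L/(R2+R_L) = 32.85 kΩ.
Then V_out = V_CC · R2'/(R1 + R2') = 3.95 × 32.85/67.45 = 1.924 mV.

V_out ≈ 1.92 mV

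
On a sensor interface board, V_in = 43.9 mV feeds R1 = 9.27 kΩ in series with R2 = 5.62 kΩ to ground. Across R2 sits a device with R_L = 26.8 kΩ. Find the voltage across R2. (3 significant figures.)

V_out ≈ 14.7 mV

R2 ‖ R_L = (5.62 × 26.8)/(5.62 + 26.8) = 4.646 kΩ.
Now apply the divider: V_out = 43.9 × 0.3338 = 14.66 mV.
(Unloaded it would be 16.6 mV; the load pulls it down.)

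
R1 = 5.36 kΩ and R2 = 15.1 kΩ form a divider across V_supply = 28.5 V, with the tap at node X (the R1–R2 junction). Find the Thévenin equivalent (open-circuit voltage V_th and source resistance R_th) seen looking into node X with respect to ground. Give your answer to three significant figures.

With X open, the divider is unloaded: V_th = 28.5 × 15.1/20.46 = 21.03 V.
Looking into X with the source shorted: R_th = R1·R2/(R1+R2) = 5.360 × 15.1/20.46 = 3.956 kΩ.

V_th ≈ 21.0 V, R_th ≈ 3.96 kΩ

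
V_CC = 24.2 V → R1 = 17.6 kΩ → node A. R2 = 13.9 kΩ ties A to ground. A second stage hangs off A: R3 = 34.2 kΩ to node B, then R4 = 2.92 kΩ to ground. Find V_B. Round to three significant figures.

The second stage (R3 + R4 = 37.12 kΩ) loads node A in parallel with R2.
Effective lower resistance at A: R2 ‖ 37.12 = 10.11 kΩ.
First divider: V_A = V_CC · 10.11/(17.6 + 10.11) = 8.831 V.
V_B = V_A × 0.07866 = 0.6947 V.

V_B ≈ 0.695 V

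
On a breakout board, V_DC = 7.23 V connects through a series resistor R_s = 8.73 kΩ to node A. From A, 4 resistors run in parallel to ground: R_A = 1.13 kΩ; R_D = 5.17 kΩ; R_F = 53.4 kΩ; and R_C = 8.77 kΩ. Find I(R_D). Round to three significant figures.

Combine the parallel branches: R_p = (1/1.13 + 1/5.17 + 1/53.4 + 1/8.77)⁻¹ = 0.8257 kΩ.
V_A by voltage divider: V_A = 7.23 × 0.8257/(8.73 + 0.8257) = 0.6247 V.
I(R_D) = V_A / R_D = 0.6247/5.17 = 0.1208 mA.
(Check via current divider: I_total = 0.7566 mA; share G_k/ΣG = 0.1597 → same result.)

I ≈ 0.121 mA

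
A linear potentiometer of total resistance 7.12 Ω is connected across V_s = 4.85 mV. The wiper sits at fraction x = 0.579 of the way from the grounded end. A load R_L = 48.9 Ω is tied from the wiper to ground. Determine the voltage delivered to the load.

V_out ≈ 2.71 mV

Lower segment x·R_p = 4.122 Ω; upper segment (1−x)·R_p = 2.998 Ω.
(x·R_p) ‖ R_L = 3.802 Ω.
Loaded-divider output: V_out = 4.85 × 0.5592 = 2.712 mV.
(Unloaded: V_out = x·V_s = 2.81 mV.)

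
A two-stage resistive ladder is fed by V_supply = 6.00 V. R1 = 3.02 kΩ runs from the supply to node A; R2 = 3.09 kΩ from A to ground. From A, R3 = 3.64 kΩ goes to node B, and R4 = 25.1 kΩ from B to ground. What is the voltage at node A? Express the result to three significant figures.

The second stage (R3 + R4 = 28.74 kΩ) loads node A in parallel with R2.
Effective lower resistance at A: R2 ‖ 28.74 = 2.790 kΩ.
V_A = 6.00 × 2.790/(3.02 + 2.790) = 2.881 V.

V_A ≈ 2.88 V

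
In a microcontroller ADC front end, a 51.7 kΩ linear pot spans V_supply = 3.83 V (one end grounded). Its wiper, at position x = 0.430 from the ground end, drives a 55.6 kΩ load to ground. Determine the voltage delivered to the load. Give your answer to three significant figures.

The pot divides into 29.47 kΩ above the wiper and 22.23 kΩ below.
R_L loads the lower segment: effective lower R = 15.88 kΩ.
V_out = 3.83 × 15.88/(29.47 + 15.88) = 1.341 V.

V_out ≈ 1.34 V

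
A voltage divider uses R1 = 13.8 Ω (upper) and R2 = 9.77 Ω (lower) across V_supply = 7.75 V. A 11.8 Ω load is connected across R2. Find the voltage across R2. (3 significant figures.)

V_out ≈ 2.16 V

R2 ‖ R_L = (9.77 × 11.8)/(9.77 + 11.8) = 5.345 Ω.
Then V_out = V_supply · R2'/(R1 + R2') = 7.75 × 5.345/19.14 = 2.164 V.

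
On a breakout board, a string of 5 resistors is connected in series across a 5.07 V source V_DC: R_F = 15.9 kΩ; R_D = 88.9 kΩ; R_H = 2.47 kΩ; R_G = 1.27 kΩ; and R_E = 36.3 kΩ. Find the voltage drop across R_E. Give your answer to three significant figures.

V ≈ 1.27 V

Total series resistance ΣR = 15.9 + 88.9 + 2.47 + 1.27 + 36.3 = 144.8 kΩ.
By the voltage-divider rule, V = 5.07 × 36.30/144.8 = 1.271 V.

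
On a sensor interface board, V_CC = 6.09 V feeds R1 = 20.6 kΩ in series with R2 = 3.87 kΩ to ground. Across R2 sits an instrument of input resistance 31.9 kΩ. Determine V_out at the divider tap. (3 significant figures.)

V_out ≈ 0.874 V

The load sits in parallel with R2, giving an effective lower resistance R2' = R2·R_L/(R2+R_L) = 3.451 kΩ.
Then V_out = V_CC · R2'/(R1 + R2') = 6.09 × 3.451/24.05 = 0.8739 V.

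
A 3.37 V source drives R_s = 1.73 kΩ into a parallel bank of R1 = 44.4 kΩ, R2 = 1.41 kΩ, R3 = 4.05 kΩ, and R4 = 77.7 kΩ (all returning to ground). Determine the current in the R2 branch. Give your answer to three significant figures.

I ≈ 0.880 mA

Combine the parallel branches: R_p = (1/44.4 + 1/1.41 + 1/4.05 + 1/77.7)⁻¹ = 1.009 kΩ.
V_A = 3.37 × 1.009/2.739 = 1.241 V.
I(R2) = V_A / R2 = 1.241/1.41 = 0.8802 mA.
(Equivalently: I_total = 1.231 mA, then current-divider fraction G_k/ΣG = 0.7153.)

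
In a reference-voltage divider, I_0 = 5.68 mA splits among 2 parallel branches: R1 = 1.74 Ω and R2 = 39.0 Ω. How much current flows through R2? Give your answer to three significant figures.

For two parallel branches, I_k = I_0 · (other R)/(sum of R).
I(R2) = 5.68 × 1.74/(1.74 + 39.0) = 5.68 × 0.04271 = 0.2426 mA.

I ≈ 0.243 mA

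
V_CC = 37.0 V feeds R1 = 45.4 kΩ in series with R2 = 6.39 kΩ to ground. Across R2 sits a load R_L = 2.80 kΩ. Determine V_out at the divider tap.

V_out ≈ 1.52 V

The load sits in parallel with R2, giving an effective lower resistance R2' = R2·R_L/(R2+R_L) = 1.947 kΩ.
Voltage divider with the loaded lower leg: V_out = 37.0 × 1.947/(45.4 + 1.947) = 37.0 × 0.04112 = 1.521 V.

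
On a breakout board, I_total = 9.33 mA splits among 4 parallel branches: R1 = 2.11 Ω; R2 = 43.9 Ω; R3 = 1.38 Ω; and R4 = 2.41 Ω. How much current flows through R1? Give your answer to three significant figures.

I ≈ 2.70 mA

Conductances: ΣG = 1/2.11 + 1/43.9 + 1/1.38 + 1/2.41 = 1.636 (1/Ω).
R1 takes the fraction G_k/ΣG = 0.4739/1.636 = 0.2896, so I = 9.33 × 0.2896 = 2.702 mA.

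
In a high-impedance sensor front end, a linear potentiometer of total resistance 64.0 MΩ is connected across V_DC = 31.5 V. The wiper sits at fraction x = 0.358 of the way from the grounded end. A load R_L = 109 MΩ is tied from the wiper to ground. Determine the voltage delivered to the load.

Split the track: R_lower = x·R_p = 22.91 MΩ, R_upper = (1−x)·R_p = 41.09 MΩ.
R_L loads the lower segment: effective lower R = 18.93 MΩ.
Then V_out = V_DC · 18.93/(41.09 + 18.93) = 9.936 V.
(Unloaded: V_out = x·V_DC = 11.3 V.)

V_out ≈ 9.94 V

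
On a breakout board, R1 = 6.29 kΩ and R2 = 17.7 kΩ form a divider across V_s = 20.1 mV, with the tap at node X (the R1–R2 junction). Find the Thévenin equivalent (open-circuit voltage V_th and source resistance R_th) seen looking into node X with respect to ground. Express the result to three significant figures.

V_th ≈ 14.8 mV, R_th ≈ 4.64 kΩ

Open-circuit (no load on X): V_th = V_s · R2/(R1 + R2) = 20.1 × 17.7/(6.290 + 17.7) = 14.83 mV.
With V_s suppressed (replaced by a short), R_th = R1 ‖ R2 = (6.290 × 17.7)/(6.290 + 17.7) = 4.641 kΩ.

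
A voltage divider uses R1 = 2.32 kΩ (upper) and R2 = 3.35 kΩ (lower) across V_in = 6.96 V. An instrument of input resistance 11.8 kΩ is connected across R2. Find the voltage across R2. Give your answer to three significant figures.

First combine the lower leg with the load: R2 ‖ R_L = 2.609 kΩ.
Then V_out = V_in · R2'/(R1 + R2') = 6.96 × 2.609/4.929 = 3.684 V.
(Unloaded it would be 4.11 V; the load pulls it down.)

V_out ≈ 3.68 V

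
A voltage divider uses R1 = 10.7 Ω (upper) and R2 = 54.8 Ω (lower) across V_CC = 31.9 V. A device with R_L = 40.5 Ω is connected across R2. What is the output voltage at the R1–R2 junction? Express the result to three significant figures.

The load sits in parallel with R2, giving an effective lower resistance R2' = R2·R_L/(R2+R_L) = 23.29 Ω.
Now apply the divider: V_out = 31.9 × 0.6852 = 21.86 V.

V_out ≈ 21.9 V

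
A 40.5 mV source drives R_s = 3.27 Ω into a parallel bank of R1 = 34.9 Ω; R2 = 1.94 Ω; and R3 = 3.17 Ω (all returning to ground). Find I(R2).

I ≈ 5.48 mA

Parallel bank: R_p = 1/(1/34.9 + 1/1.94 + 1/3.17) = 1.163 Ω.
V_A = 40.5 × 1.163/4.433 = 10.63 mV.
I(R2) = V_A / R2 = 10.63/1.94 = 5.478 mA.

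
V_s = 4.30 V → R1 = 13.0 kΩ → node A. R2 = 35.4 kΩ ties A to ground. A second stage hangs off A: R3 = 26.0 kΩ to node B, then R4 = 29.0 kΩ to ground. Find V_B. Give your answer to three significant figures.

The second stage (R3 + R4 = 55.00 kΩ) loads node A in parallel with R2.
R2 ‖ (R3+R4) = 21.54 kΩ.
So V_A = 4.30 × 0.6236 = 2.681 V.
V_B = V_A × 0.5273 = 1.414 V.

V_B ≈ 1.41 V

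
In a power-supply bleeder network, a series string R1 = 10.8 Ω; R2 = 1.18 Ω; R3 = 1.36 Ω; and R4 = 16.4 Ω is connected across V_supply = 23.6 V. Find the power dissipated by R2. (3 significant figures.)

Series current I = V_supply/ΣR = 23.6/29.74 = 0.7935 A.
P(R2) = I²·R2 = (0.7935)² × 1.18 = 0.7431 W.

P ≈ 0.743 W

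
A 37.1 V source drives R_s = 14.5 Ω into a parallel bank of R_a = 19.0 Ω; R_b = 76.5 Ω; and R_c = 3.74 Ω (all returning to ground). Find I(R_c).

Equivalent of the parallel group: R_p = 3.002 Ω.
Node voltage V_A = V_CC · R_p/(R_s + R_p) = 37.1 × 0.1715 = 6.364 V.
Branch current I = V_A/R_c = 6.364/3.74 = 1.702 A.
(Check via current divider: I_total = 2.120 A; share G_k/ΣG = 0.8027 → same result.)

I ≈ 1.70 A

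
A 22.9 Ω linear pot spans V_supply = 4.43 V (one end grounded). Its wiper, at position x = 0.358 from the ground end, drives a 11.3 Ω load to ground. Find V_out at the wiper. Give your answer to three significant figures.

V_out ≈ 1.08 V

Split the track: R_lower = x·R_p = 8.198 Ω, R_upper = (1−x)·R_p = 14.70 Ω.
(x·R_p) ‖ R_L = 4.751 Ω.
Loaded-divider output: V_out = 4.43 × 0.2442 = 1.082 V.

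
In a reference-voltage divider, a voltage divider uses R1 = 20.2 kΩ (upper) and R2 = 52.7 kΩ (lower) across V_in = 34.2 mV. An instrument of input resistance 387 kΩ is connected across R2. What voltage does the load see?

V_out ≈ 23.8 mV

First combine the lower leg with the load: R2 ‖ R_L = 46.38 kΩ.
Voltage divider with the loaded lower leg: V_out = 34.2 × 46.38/(20.2 + 46.38) = 34.2 × 0.6966 = 23.82 mV.
(Unloaded it would be 24.7 mV; the load pulls it down.)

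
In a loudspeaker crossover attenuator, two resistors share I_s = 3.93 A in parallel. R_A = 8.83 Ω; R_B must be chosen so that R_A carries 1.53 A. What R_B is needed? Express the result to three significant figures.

R_B ≈ 5.63 Ω

The fraction through R_A equals R_B/(R_A+R_B).
1.53/3.93 = R_B/(R_A + R_B) → R_B = R_A · (0.3893)/(1 − 0.3893) = 8.83 × 0.6375 = 5.629 Ω.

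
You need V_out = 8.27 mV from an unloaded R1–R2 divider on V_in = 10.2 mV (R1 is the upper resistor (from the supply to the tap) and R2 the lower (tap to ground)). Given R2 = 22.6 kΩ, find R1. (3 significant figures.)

R1 ≈ 5.27 kΩ

V_out/V_in = R2/(R1+R2) = 0.8108.
Rearranging, R1 = R2·(1−k)/k = 22.6 × 0.2334 = 5.274 kΩ.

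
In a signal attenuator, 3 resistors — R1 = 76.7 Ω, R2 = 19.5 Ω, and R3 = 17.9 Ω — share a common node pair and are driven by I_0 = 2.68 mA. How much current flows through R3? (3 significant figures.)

ΣG = 1/76.7 + 1/19.5 + 1/17.9 = 0.1202.
Current divider: I(R3) = I_0 · G_k/ΣG = 2.68 × (0.05587/0.1202) = 2.68 × 0.4648 = 1.246 mA.

I ≈ 1.25 mA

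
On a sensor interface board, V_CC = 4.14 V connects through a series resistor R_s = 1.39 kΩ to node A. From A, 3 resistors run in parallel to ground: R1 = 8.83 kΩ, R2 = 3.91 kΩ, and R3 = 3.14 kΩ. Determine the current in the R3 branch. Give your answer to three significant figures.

I ≈ 0.674 mA

Combine the parallel branches: R_p = (1/8.83 + 1/3.91 + 1/3.14)⁻¹ = 1.455 kΩ.
V_A = 4.14 × 1.455/2.845 = 2.117 V.
Branch current I = V_A/R3 = 2.117/3.14 = 0.6742 mA.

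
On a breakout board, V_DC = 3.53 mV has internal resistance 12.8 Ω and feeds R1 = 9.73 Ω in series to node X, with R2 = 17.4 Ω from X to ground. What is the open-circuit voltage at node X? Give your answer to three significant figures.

V_th ≈ 1.54 mV

R1' = 12.8 + 9.73 = 22.53 Ω (source resistance + R1).
V_th is the unloaded tap voltage: V_DC · R2/(R1'+R2) = 3.53 × 0.4358 = 1.538 mV.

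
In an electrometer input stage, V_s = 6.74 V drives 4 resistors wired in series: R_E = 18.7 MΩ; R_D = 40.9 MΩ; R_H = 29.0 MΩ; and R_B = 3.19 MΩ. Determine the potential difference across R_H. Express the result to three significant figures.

V ≈ 2.13 V

Series total: ΣR = 18.7 + 40.9 + 29.0 + 3.19 = 91.79 MΩ.
Voltage divider: V = V_s · (29.00 / 91.79) = 6.74 × 0.3159 = 2.129 V.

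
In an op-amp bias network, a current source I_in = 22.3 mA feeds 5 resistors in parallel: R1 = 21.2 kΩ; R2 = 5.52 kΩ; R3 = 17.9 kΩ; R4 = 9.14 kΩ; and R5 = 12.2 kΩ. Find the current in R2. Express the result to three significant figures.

Total conductance ΣG = 1/21.2 + 1/5.52 + 1/17.9 + 1/9.14 + 1/12.2 = 0.4756 (units of 1/kΩ).
R2 takes the fraction G_k/ΣG = 0.1812/0.4756 = 0.3809, so I = 22.3 × 0.3809 = 8.495 mA.

I ≈ 8.49 mA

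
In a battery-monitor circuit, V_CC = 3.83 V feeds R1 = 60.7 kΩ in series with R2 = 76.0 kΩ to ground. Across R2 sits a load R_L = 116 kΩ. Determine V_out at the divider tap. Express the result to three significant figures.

R2 ‖ R_L = (76.0 × 116)/(76.0 + 116) = 45.92 kΩ.
Now apply the divider: V_out = 3.83 × 0.4307 = 1.649 V.
(Unloaded it would be 2.13 V; the load pulls it down.)

V_out ≈ 1.65 V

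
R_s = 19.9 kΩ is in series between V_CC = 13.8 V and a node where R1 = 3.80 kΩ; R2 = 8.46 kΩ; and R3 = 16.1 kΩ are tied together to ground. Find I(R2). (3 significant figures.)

Combine the parallel branches: R_p = (1/3.80 + 1/8.46 + 1/16.1)⁻¹ = 2.255 kΩ.
V_A by voltage divider: V_A = 13.8 × 2.255/(19.9 + 2.255) = 1.405 V.
Branch current I = V_A/R2 = 1.405/8.46 = 0.1660 mA.
(Equivalently: I_total = 0.6229 mA, then current-divider fraction G_k/ΣG = 0.2665.)

I ≈ 0.166 mA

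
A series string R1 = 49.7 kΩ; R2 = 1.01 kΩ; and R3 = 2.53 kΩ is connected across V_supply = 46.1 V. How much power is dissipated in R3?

ΣR = 53.24 kΩ → I = 46.1/53.24 = 0.8659 mA.
P = I²R = 0.7498 × 2.53 = 1.897 mW.

P ≈ 1.90 mW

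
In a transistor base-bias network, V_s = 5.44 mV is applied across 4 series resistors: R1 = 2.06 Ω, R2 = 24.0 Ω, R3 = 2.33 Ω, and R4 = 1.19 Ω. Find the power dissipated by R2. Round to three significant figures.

P ≈ 0.812 µW

ΣR = 29.58 Ω → I = 5.44/29.58 = 0.1839 mA.
P = I²R = 0.03382 × 24.0 = 0.8117 µW.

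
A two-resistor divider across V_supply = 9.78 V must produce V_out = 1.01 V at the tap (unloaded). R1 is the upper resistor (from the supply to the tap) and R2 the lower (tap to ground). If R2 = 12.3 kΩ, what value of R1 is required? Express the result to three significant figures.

R1 ≈ 107 kΩ

Required fraction k = V_out/V_supply = 0.1033.
R1 = R2·(1/k − 1) = 12.3 × 8.683 = 106.8 kΩ.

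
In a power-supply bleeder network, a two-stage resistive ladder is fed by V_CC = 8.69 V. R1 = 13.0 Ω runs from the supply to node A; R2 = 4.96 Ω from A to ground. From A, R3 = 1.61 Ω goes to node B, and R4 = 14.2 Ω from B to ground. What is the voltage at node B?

V_B ≈ 1.76 V

The second stage (R3 + R4 = 15.81 Ω) loads node A in parallel with R2.
R2 ‖ (R3+R4) = 3.776 Ω.
V_A = 8.69 × 3.776/(13.0 + 3.776) = 1.956 V.
Stage 2 is unloaded, so V_B = V_A · R4/(R3+R4) = 1.956 × 14.2/15.81 = 1.757 V.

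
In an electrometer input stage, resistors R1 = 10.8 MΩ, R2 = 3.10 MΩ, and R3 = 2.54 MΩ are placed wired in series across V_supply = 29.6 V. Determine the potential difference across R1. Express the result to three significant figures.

ΣR = 10.8 + 3.10 + 2.54 = 16.44 MΩ.
By the voltage-divider rule, V = 29.6 × 10.80/16.44 = 19.45 V.

V ≈ 19.4 V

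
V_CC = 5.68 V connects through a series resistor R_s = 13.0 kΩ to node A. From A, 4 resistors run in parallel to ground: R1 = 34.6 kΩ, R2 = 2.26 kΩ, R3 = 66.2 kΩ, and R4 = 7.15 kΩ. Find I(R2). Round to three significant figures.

I ≈ 0.275 mA

Combine the parallel branches: R_p = (1/34.6 + 1/2.26 + 1/66.2 + 1/7.15)⁻¹ = 1.597 kΩ.
V_A = 5.68 × 1.597/14.60 = 0.6213 V.
I(R2) = V_A / R2 = 0.6213/2.26 = 0.2749 mA.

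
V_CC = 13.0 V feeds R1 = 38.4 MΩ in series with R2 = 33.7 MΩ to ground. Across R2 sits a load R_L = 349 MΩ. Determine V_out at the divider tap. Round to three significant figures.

R2 ‖ R_L = (33.7 × 349)/(33.7 + 349) = 30.73 MΩ.
Voltage divider with the loaded lower leg: V_out = 13.0 × 30.73/(38.4 + 30.73) = 13.0 × 0.4445 = 5.779 V.
(Unloaded it would be 6.08 V; the load pulls it down.)

V_out ≈ 5.78 V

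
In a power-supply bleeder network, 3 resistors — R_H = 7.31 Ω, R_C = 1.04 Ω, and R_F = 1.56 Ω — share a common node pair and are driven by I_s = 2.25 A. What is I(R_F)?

Total conductance ΣG = 1/7.31 + 1/1.04 + 1/1.56 = 1.739 (units of 1/Ω).
By the current-divider rule, I = I_s · G_k/ΣG = 2.25 × 0.3685 = 0.8292 A.

I ≈ 0.829 A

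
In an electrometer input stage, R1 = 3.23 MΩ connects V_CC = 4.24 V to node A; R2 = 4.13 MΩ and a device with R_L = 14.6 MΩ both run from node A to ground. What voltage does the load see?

The load sits in parallel with R2, giving an effective lower resistance R2' = R2·R_L/(R2+R_L) = 3.219 MΩ.
Then V_out = V_CC · R2'/(R1 + R2') = 4.24 × 3.219/6.449 = 2.116 V.

V_out ≈ 2.12 V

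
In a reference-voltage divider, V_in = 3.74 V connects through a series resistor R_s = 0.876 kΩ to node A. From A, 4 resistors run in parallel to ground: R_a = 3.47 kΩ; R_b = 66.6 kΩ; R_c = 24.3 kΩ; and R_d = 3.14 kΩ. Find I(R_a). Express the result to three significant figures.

Parallel bank: R_p = 1/(1/3.47 + 1/66.6 + 1/24.3 + 1/3.14) = 1.509 kΩ.
Node voltage V_A = V_in · R_p/(R_s + R_p) = 3.74 × 0.6327 = 2.366 V.
Branch current I = V_A/R_a = 2.366/3.47 = 0.6819 mA.

I ≈ 0.682 mA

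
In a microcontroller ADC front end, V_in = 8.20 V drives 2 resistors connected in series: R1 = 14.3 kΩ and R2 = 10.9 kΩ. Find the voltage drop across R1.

Series total: ΣR = 14.3 + 10.9 = 25.20 kΩ.
Voltage divider: V = V_in · (14.30 / 25.20) = 8.20 × 0.5675 = 4.653 V.

V ≈ 4.65 V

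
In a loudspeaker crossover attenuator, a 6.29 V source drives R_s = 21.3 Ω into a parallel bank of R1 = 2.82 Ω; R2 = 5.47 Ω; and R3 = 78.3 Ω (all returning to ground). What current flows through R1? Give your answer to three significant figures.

Equivalent of the parallel group: R_p = 1.818 Ω.
Node voltage V_A = V_supply · R_p/(R_s + R_p) = 6.29 × 0.07862 = 0.4945 V.
I(R1) = V_A / R1 = 0.4945/2.82 = 0.1754 A.
(Equivalently: I_total = 0.2721 A, then current-divider fraction G_k/ΣG = 0.6445.)

I ≈ 0.175 A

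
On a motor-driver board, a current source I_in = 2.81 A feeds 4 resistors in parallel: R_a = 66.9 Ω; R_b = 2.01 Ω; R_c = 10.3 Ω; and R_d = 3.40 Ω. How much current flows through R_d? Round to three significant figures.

I ≈ 0.915 A

Total conductance ΣG = 1/66.9 + 1/2.01 + 1/10.3 + 1/3.40 = 0.9037 (units of 1/Ω).
Current divider: I(R_d) = I_in · G_k/ΣG = 2.81 × (0.2941/0.9037) = 2.81 × 0.3255 = 0.9146 A.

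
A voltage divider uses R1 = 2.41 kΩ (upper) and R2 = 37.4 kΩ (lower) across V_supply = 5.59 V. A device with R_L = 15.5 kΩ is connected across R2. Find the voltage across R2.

V_out ≈ 4.58 V

R2 ‖ R_L = (37.4 × 15.5)/(37.4 + 15.5) = 10.96 kΩ.
Now apply the divider: V_out = 5.59 × 0.8197 = 4.582 V.
(Unloaded it would be 5.25 V; the load pulls it down.)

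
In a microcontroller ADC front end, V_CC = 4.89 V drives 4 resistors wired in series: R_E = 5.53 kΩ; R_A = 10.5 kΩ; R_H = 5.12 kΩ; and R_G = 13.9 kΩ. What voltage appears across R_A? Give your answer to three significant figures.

Total series resistance ΣR = 5.53 + 10.5 + 5.12 + 13.9 = 35.05 kΩ.
By the voltage-divider rule, V = 4.89 × 10.50/35.05 = 1.465 V.

V ≈ 1.46 V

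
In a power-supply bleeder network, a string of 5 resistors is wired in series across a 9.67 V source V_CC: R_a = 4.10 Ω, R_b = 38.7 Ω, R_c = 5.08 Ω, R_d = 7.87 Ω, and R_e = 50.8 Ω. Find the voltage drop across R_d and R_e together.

V ≈ 5.32 V

ΣR = 4.10 + 38.7 + 5.08 + 7.87 + 50.8 = 106.5 Ω.
R_{R_d..R_e} = 7.87 + 50.8 = 58.67 Ω.
By the voltage-divider rule, V = 9.67 × 58.67/106.5 = 5.325 V.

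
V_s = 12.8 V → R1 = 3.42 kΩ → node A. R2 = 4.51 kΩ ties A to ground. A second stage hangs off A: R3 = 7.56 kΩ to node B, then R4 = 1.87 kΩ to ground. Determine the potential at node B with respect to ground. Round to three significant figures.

V_B ≈ 1.20 V

Looking into the second stage from A: R3 + R4 = 9.430 kΩ appears in parallel with R2.
Effective lower resistance at A: R2 ‖ 9.430 = 3.051 kΩ.
So V_A = 12.8 × 0.4715 = 6.035 V.
V_B = V_A × 0.1983 = 1.197 V.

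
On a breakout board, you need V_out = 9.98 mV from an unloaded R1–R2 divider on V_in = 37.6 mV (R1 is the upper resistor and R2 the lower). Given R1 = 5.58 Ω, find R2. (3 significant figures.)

R2 ≈ 2.02 Ω

V_out/V_in = R2/(R1+R2) = 0.2654.
R2 = R1 · 0.2654/(1 − 0.2654) = 2.016 Ω.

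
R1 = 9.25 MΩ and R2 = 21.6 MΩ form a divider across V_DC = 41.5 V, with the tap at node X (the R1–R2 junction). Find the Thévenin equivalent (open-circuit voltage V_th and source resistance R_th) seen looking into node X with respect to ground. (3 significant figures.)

V_th is the unloaded tap voltage: V_DC · R2/(R1+R2) = 41.5 × 0.7002 = 29.06 V.
Zeroing V_DC shorts the top of R1 to ground, so R_th = R1 ‖ R2 = 6.476 MΩ.

V_th ≈ 29.1 V, R_th ≈ 6.48 MΩ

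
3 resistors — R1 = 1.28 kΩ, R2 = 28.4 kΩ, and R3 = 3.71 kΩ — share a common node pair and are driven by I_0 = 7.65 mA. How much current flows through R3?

ΣG = 1/1.28 + 1/28.4 + 1/3.71 = 1.086.
By the current-divider rule, I = I_0 · G_k/ΣG = 7.65 × 0.2482 = 1.899 mA.

I ≈ 1.90 mA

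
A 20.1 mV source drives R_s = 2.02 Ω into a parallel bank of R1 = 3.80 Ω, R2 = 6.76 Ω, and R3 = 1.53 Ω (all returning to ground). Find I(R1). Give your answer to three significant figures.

I ≈ 1.68 mA

Equivalent of the parallel group: R_p = 0.9392 Ω.
V_A by voltage divider: V_A = 20.1 × 0.9392/(2.02 + 0.9392) = 6.380 mV.
Branch current I = V_A/R1 = 6.380/3.80 = 1.679 mA.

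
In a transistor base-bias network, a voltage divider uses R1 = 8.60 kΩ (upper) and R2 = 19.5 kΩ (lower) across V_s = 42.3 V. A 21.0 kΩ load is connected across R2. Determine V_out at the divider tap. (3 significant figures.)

The load sits in parallel with R2, giving an effective lower resistance R2' = R2·R_L/(R2+R_L) = 10.11 kΩ.
Voltage divider with the loaded lower leg: V_out = 42.3 × 10.11/(8.60 + 10.11) = 42.3 × 0.5404 = 22.86 V.
(Unloaded it would be 29.4 V; the load pulls it down.)

V_out ≈ 22.9 V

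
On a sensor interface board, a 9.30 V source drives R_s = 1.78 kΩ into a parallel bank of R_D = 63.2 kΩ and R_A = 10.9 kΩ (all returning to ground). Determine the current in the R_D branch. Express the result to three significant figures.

I ≈ 0.124 mA

Combine the parallel branches: R_p = (1/63.2 + 1/10.9)⁻¹ = 9.297 kΩ.
V_A = 9.30 × 9.297/11.08 = 7.806 V.
I(R_D) = V_A / R_D = 7.806/63.2 = 0.1235 mA.
(Equivalently: I_total = 0.8396 mA, then current-divider fraction G_k/ΣG = 0.1471.)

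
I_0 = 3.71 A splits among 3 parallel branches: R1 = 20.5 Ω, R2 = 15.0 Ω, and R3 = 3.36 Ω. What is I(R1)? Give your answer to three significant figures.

Total conductance ΣG = 1/20.5 + 1/15.0 + 1/3.36 = 0.4131 (units of 1/Ω).
R1 takes the fraction G_k/ΣG = 0.04878/0.4131 = 0.1181, so I = 3.71 × 0.1181 = 0.4381 A.

I ≈ 0.438 A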